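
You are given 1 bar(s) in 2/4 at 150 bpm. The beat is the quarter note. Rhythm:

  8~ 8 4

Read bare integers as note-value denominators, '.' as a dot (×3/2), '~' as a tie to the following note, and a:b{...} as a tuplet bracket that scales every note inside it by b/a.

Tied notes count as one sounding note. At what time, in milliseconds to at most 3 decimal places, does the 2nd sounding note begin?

note 2 onset = 1b = 400.0ms

1. 0.0ms @ 0 + 400.0ms (1)
2. 400.0ms @ 1 + 400.0ms (1)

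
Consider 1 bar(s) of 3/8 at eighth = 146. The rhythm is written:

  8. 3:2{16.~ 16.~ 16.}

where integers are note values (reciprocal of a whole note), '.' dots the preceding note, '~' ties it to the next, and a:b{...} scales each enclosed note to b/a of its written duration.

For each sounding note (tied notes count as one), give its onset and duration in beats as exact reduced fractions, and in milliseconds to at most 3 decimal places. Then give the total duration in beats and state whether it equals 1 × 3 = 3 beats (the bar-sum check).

1) 0.0ms=0b +616.438ms=3/2b
2) 616.438ms=3/2b +616.438ms=3/2b
Σ=3b of 3 (146bpm 3/8) — PASS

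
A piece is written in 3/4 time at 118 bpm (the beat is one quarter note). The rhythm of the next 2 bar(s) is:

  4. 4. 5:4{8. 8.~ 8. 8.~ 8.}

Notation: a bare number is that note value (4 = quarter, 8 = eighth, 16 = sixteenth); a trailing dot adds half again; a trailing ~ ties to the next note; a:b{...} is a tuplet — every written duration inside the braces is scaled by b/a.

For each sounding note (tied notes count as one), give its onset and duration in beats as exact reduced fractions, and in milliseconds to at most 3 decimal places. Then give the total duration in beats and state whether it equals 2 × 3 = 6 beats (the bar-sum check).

1) 0.0ms=0b +762.712ms=3/2b
2) 762.712ms=3/2b +762.712ms=3/2b
3) 1525.424ms=3b +305.085ms=3/5b
4) 1830.508ms=18/5b +610.169ms=6/5b
5) 2440.678ms=24/5b +610.169ms=6/5b
Σ=6b of 6 (118bpm 3/4) — PASS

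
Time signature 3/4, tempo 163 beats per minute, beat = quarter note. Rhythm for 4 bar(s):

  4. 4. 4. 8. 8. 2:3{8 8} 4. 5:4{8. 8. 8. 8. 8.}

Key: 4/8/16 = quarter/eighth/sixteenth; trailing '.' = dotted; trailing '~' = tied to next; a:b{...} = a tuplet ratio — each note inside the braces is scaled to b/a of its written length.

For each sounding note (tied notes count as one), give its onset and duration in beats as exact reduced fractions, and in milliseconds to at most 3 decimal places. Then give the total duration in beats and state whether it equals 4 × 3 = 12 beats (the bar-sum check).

1) 0.0ms=0b +552.147ms=3/2b
2) 552.147ms=3/2b +552.147ms=3/2b
3) 1104.294ms=3b +552.147ms=3/2b
4) 1656.442ms=9/2b +276.074ms=3/4b
5) 1932.515ms=21/4b +276.074ms=3/4b
6) 2208.589ms=6b +276.074ms=3/4b
7) 2484.663ms=27/4b +276.074ms=3/4b
8) 2760.736ms=15/2b +552.147ms=3/2b
9) 3312.883ms=9b +220.859ms=3/5b
10) 3533.742ms=48/5b +220.859ms=3/5b
11) 3754.601ms=51/5b +220.859ms=3/5b
12) 3975.46ms=54/5b +220.859ms=3/5b
13) 4196.319ms=57/5b +220.859ms=3/5b
Σ=12b of 12 (163bpm 3/4) — PASS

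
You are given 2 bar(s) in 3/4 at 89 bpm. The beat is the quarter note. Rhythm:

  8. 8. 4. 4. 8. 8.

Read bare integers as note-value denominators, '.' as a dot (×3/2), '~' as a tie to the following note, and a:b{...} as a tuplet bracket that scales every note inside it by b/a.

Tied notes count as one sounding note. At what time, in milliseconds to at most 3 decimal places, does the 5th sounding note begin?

note 5 onset = 9/2b = 3033.708ms

1. 0.0ms @ 0 + 505.618ms (3/4)
2. 505.618ms @ 3/4 + 505.618ms (3/4)
3. 1011.236ms @ 3/2 + 1011.236ms (3/2)
4. 2022.472ms @ 3 + 1011.236ms (3/2)
5. 3033.708ms @ 9/2 + 505.618ms (3/4)
6. 3539.326ms @ 21/4 + 505.618ms (3/4)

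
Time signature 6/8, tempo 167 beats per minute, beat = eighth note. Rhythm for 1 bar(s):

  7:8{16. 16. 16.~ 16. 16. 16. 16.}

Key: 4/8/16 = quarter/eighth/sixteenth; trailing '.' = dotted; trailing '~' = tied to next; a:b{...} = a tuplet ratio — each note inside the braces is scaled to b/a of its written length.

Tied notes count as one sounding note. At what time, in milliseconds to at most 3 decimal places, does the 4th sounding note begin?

1. 0.0ms @ 0 + 307.956ms (6/7)
2. 307.956ms @ 6/7 + 307.956ms (6/7)
3. 615.911ms @ 12/7 + 615.911ms (12/7)
4. 1231.822ms @ 24/7 + 307.956ms (6/7)
5. 1539.778ms @ 30/7 + 307.956ms (6/7)
6. 1847.733ms @ 36/7 + 307.956ms (6/7)

note 4 onset = 24/7b = 1231.822ms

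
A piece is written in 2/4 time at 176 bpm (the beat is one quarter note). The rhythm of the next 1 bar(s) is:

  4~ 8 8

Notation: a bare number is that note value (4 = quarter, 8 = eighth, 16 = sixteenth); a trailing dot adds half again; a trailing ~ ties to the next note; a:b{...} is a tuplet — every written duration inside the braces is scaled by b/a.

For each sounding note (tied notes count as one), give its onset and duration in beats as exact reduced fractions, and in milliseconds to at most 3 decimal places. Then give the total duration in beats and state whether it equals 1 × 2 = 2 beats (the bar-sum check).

1) 0.0ms=0b +511.364ms=3/2b
2) 511.364ms=3/2b +170.455ms=1/2b
Σ=2b of 2 (176bpm 2/4) — PASS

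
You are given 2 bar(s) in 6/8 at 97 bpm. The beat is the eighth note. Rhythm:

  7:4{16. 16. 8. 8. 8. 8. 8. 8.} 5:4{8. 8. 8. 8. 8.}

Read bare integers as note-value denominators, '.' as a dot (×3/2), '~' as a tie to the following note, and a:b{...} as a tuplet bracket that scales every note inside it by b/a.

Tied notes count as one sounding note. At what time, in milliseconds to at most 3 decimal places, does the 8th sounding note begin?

note 8 onset = 36/7b = 3181.149ms

1. 0.0ms @ 0 + 265.096ms (3/7)
2. 265.096ms @ 3/7 + 265.096ms (3/7)
3. 530.191ms @ 6/7 + 530.191ms (6/7)
4. 1060.383ms @ 12/7 + 530.191ms (6/7)
5. 1590.574ms @ 18/7 + 530.191ms (6/7)
6. 2120.766ms @ 24/7 + 530.191ms (6/7)
7. 2650.957ms @ 30/7 + 530.191ms (6/7)
8. 3181.149ms @ 36/7 + 530.191ms (6/7)
9. 3711.34ms @ 6 + 742.268ms (6/5)
10. 4453.608ms @ 36/5 + 742.268ms (6/5)
11. 5195.876ms @ 42/5 + 742.268ms (6/5)
12. 5938.144ms @ 48/5 + 742.268ms (6/5)
13. 6680.412ms @ 54/5 + 742.268ms (6/5)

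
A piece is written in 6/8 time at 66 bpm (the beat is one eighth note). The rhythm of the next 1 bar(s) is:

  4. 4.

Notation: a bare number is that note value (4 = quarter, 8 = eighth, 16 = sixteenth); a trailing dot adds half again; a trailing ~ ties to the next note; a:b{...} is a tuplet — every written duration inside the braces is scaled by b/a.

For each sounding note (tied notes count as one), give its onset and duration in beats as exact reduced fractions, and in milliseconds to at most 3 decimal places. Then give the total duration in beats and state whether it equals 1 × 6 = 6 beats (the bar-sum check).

1) 0.0ms=0b +2727.273ms=3b
2) 2727.273ms=3b +2727.273ms=3b
Σ=6b of 6 (66bpm 6/8) — PASS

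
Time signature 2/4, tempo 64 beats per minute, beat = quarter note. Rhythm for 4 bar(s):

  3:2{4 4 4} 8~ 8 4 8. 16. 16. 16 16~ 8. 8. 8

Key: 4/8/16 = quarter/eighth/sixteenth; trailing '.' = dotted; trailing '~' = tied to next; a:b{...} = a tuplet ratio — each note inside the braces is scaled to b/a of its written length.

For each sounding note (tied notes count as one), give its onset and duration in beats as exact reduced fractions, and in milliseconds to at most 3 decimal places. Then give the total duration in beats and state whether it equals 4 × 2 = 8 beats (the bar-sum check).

1) 0.0ms=0b +625.0ms=2/3b
2) 625.0ms=2/3b +625.0ms=2/3b
3) 1250.0ms=4/3b +625.0ms=2/3b
4) 1875.0ms=2b +937.5ms=1b
5) 2812.5ms=3b +937.5ms=1b
6) 3750.0ms=4b +703.125ms=3/4b
7) 4453.125ms=19/4b +351.562ms=3/8b
8) 4804.688ms=41/8b +351.562ms=3/8b
9) 5156.25ms=11/2b +234.375ms=1/4b
10) 5390.625ms=23/4b +937.5ms=1b
11) 6328.125ms=27/4b +703.125ms=3/4b
12) 7031.25ms=15/2b +468.75ms=1/2b
Σ=8b of 8 (64bpm 2/4) — PASS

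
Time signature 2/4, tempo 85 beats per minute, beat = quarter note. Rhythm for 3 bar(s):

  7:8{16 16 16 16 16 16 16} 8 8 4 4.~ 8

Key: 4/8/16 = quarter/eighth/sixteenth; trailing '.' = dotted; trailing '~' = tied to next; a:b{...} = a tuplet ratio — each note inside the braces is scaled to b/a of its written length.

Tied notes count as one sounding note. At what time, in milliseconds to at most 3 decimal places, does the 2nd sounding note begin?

1. 0.0ms @ 0 + 201.681ms (2/7)
2. 201.681ms @ 2/7 + 201.681ms (2/7)
3. 403.361ms @ 4/7 + 201.681ms (2/7)
4. 605.042ms @ 6/7 + 201.681ms (2/7)
5. 806.723ms @ 8/7 + 201.681ms (2/7)
6. 1008.403ms @ 10/7 + 201.681ms (2/7)
7. 1210.084ms @ 12/7 + 201.681ms (2/7)
8. 1411.765ms @ 2 + 352.941ms (1/2)
9. 1764.706ms @ 5/2 + 352.941ms (1/2)
10. 2117.647ms @ 3 + 705.882ms (1)
11. 2823.529ms @ 4 + 1411.765ms (2)

note 2 onset = 2/7b = 201.681ms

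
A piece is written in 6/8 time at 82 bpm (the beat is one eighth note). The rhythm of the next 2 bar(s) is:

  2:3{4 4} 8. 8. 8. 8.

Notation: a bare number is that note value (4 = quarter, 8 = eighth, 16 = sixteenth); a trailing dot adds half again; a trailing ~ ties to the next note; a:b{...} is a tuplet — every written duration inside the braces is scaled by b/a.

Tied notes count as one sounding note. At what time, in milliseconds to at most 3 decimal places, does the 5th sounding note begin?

note 5 onset = 9b = 6585.366ms

1. 0.0ms @ 0 + 2195.122ms (3)
2. 2195.122ms @ 3 + 2195.122ms (3)
3. 4390.244ms @ 6 + 1097.561ms (3/2)
4. 5487.805ms @ 15/2 + 1097.561ms (3/2)
5. 6585.366ms @ 9 + 1097.561ms (3/2)
6. 7682.927ms @ 21/2 + 1097.561ms (3/2)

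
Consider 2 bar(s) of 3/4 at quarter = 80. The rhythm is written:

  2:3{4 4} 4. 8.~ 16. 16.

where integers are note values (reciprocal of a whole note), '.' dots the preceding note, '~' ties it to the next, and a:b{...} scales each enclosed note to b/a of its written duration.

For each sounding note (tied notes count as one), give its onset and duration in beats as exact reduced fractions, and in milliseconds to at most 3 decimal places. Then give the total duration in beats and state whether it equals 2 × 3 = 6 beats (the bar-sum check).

1) 0.0ms=0b +1125.0ms=3/2b
2) 1125.0ms=3/2b +1125.0ms=3/2b
3) 2250.0ms=3b +1125.0ms=3/2b
4) 3375.0ms=9/2b +843.75ms=9/8b
5) 4218.75ms=45/8b +281.25ms=3/8b
Σ=6b of 6 (80bpm 3/4) — PASS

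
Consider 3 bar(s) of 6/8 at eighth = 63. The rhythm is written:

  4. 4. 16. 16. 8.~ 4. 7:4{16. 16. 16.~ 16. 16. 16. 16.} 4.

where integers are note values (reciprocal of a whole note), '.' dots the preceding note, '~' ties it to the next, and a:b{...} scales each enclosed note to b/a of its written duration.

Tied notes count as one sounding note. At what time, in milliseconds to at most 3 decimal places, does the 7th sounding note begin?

1. 0.0ms @ 0 + 2857.143ms (3)
2. 2857.143ms @ 3 + 2857.143ms (3)
3. 5714.286ms @ 6 + 714.286ms (3/4)
4. 6428.571ms @ 27/4 + 714.286ms (3/4)
5. 7142.857ms @ 15/2 + 4285.714ms (9/2)
6. 11428.571ms @ 12 + 408.163ms (3/7)
7. 11836.735ms @ 87/7 + 408.163ms (3/7)
8. 12244.898ms @ 90/7 + 816.327ms (6/7)
9. 13061.224ms @ 96/7 + 408.163ms (3/7)
10. 13469.388ms @ 99/7 + 408.163ms (3/7)
11. 13877.551ms @ 102/7 + 408.163ms (3/7)
12. 14285.714ms @ 15 + 2857.143ms (3)

note 7 onset = 87/7b = 11836.735ms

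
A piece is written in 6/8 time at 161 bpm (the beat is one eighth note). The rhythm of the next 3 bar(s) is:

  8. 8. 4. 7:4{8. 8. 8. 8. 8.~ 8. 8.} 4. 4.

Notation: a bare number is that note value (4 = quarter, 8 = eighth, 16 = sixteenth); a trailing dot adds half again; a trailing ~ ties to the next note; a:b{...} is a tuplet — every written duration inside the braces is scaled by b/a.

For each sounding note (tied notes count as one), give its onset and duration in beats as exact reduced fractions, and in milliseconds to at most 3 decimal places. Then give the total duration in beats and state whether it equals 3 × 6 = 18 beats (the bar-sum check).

1) 0.0ms=0b +559.006ms=3/2b
2) 559.006ms=3/2b +559.006ms=3/2b
3) 1118.012ms=3b +1118.012ms=3b
4) 2236.025ms=6b +319.432ms=6/7b
5) 2555.457ms=48/7b +319.432ms=6/7b
6) 2874.889ms=54/7b +319.432ms=6/7b
7) 3194.321ms=60/7b +319.432ms=6/7b
8) 3513.753ms=66/7b +638.864ms=12/7b
9) 4152.618ms=78/7b +319.432ms=6/7b
10) 4472.05ms=12b +1118.012ms=3b
11) 5590.062ms=15b +1118.012ms=3b
Σ=18b of 18 (161bpm 6/8) — PASS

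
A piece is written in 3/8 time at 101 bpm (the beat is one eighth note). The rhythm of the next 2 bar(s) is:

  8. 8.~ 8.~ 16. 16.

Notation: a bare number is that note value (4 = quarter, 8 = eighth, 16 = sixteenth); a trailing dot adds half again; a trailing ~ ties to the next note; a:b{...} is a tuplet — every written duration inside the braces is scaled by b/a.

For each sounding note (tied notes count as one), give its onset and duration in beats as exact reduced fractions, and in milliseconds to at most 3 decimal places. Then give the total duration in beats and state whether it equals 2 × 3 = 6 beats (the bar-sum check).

1) 0.0ms=0b +891.089ms=3/2b
2) 891.089ms=3/2b +2227.723ms=15/4b
3) 3118.812ms=21/4b +445.545ms=3/4b
Σ=6b of 6 (101bpm 3/8) — PASS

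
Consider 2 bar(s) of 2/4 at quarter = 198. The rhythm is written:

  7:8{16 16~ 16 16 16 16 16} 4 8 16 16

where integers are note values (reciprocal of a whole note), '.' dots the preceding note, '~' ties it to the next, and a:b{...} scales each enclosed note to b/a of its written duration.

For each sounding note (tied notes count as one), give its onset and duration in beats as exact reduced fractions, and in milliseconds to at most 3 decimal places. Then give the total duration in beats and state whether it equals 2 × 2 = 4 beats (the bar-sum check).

1) 0.0ms=0b +86.58ms=2/7b
2) 86.58ms=2/7b +173.16ms=4/7b
3) 259.74ms=6/7b +86.58ms=2/7b
4) 346.32ms=8/7b +86.58ms=2/7b
5) 432.9ms=10/7b +86.58ms=2/7b
6) 519.481ms=12/7b +86.58ms=2/7b
7) 606.061ms=2b +303.03ms=1b
8) 909.091ms=3b +151.515ms=1/2b
9) 1060.606ms=7/2b +75.758ms=1/4b
10) 1136.364ms=15/4b +75.758ms=1/4b
Σ=4b of 4 (198bpm 2/4) — PASS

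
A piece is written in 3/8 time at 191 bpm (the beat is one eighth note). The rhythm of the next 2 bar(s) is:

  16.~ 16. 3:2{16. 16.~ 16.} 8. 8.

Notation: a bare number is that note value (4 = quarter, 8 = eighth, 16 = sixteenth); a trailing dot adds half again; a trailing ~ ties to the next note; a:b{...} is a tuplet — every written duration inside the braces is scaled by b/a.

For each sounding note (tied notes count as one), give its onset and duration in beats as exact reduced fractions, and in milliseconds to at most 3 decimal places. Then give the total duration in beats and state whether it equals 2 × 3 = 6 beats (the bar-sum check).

1) 0.0ms=0b +471.204ms=3/2b
2) 471.204ms=3/2b +157.068ms=1/2b
3) 628.272ms=2b +314.136ms=1b
4) 942.408ms=3b +471.204ms=3/2b
5) 1413.613ms=9/2b +471.204ms=3/2b
Σ=6b of 6 (191bpm 3/8) — PASS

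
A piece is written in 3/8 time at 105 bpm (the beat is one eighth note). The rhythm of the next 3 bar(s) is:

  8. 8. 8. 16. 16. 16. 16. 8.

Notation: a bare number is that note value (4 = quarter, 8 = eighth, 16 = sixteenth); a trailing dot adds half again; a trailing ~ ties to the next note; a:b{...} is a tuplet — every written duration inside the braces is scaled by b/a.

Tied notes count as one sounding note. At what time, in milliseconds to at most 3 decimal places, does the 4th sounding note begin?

note 4 onset = 9/2b = 2571.429ms

1. 0.0ms @ 0 + 857.143ms (3/2)
2. 857.143ms @ 3/2 + 857.143ms (3/2)
3. 1714.286ms @ 3 + 857.143ms (3/2)
4. 2571.429ms @ 9/2 + 428.571ms (3/4)
5. 3000.0ms @ 21/4 + 428.571ms (3/4)
6. 3428.571ms @ 6 + 428.571ms (3/4)
7. 3857.143ms @ 27/4 + 428.571ms (3/4)
8. 4285.714ms @ 15/2 + 857.143ms (3/2)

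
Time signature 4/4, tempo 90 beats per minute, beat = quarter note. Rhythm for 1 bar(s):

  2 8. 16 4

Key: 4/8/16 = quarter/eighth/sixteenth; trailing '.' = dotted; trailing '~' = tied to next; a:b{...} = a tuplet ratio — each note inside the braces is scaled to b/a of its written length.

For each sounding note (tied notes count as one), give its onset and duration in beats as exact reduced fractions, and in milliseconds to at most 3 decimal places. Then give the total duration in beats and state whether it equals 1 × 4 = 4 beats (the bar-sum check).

1) 0.0ms=0b +1333.333ms=2b
2) 1333.333ms=2b +500.0ms=3/4b
3) 1833.333ms=11/4b +166.667ms=1/4b
4) 2000.0ms=3b +666.667ms=1b
Σ=4b of 4 (90bpm 4/4) — PASS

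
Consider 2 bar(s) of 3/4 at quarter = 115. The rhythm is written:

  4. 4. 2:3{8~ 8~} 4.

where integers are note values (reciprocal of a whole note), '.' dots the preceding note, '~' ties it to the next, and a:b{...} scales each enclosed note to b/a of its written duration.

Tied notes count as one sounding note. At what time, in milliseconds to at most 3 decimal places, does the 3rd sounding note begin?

note 3 onset = 3b = 1565.217ms

1. 0.0ms @ 0 + 782.609ms (3/2)
2. 782.609ms @ 3/2 + 782.609ms (3/2)
3. 1565.217ms @ 3 + 1565.217ms (3)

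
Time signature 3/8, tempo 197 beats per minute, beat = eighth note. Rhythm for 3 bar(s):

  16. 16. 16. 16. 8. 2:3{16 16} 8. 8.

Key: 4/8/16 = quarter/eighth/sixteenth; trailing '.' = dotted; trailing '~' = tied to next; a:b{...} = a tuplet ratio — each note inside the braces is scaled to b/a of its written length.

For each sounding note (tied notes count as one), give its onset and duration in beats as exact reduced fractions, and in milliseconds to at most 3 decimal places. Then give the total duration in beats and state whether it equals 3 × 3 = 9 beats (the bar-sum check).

1) 0.0ms=0b +228.426ms=3/4b
2) 228.426ms=3/4b +228.426ms=3/4b
3) 456.853ms=3/2b +228.426ms=3/4b
4) 685.279ms=9/4b +228.426ms=3/4b
5) 913.706ms=3b +456.853ms=3/2b
6) 1370.558ms=9/2b +228.426ms=3/4b
7) 1598.985ms=21/4b +228.426ms=3/4b
8) 1827.411ms=6b +456.853ms=3/2b
9) 2284.264ms=15/2b +456.853ms=3/2b
Σ=9b of 9 (197bpm 3/8) — PASS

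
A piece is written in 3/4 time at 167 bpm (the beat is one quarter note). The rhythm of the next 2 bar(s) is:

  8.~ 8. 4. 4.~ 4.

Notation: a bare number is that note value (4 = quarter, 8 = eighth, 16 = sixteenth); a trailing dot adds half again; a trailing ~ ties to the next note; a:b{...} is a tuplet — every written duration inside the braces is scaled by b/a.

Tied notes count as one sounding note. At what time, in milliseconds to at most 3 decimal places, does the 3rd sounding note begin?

1. 0.0ms @ 0 + 538.922ms (3/2)
2. 538.922ms @ 3/2 + 538.922ms (3/2)
3. 1077.844ms @ 3 + 1077.844ms (3)

note 3 onset = 3b = 1077.844ms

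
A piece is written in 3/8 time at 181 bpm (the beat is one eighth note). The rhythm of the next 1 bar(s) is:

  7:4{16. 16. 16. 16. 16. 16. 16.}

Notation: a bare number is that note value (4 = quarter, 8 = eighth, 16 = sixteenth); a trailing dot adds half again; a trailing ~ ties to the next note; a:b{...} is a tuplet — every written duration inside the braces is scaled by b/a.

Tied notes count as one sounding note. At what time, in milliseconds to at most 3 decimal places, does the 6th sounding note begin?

1. 0.0ms @ 0 + 142.068ms (3/7)
2. 142.068ms @ 3/7 + 142.068ms (3/7)
3. 284.136ms @ 6/7 + 142.068ms (3/7)
4. 426.204ms @ 9/7 + 142.068ms (3/7)
5. 568.272ms @ 12/7 + 142.068ms (3/7)
6. 710.339ms @ 15/7 + 142.068ms (3/7)
7. 852.407ms @ 18/7 + 142.068ms (3/7)

note 6 onset = 15/7b = 710.339ms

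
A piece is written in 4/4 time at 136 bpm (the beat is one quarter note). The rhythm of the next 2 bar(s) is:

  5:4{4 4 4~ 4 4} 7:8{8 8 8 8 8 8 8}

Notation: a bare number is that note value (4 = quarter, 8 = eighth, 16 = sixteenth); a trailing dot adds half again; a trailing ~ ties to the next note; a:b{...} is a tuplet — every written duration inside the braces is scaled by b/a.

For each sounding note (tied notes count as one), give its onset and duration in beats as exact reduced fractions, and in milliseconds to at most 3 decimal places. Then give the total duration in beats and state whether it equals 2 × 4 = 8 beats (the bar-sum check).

1) 0.0ms=0b +352.941ms=4/5b
2) 352.941ms=4/5b +352.941ms=4/5b
3) 705.882ms=8/5b +705.882ms=8/5b
4) 1411.765ms=16/5b +352.941ms=4/5b
5) 1764.706ms=4b +252.101ms=4/7b
6) 2016.807ms=32/7b +252.101ms=4/7b
7) 2268.908ms=36/7b +252.101ms=4/7b
8) 2521.008ms=40/7b +252.101ms=4/7b
9) 2773.109ms=44/7b +252.101ms=4/7b
10) 3025.21ms=48/7b +252.101ms=4/7b
11) 3277.311ms=52/7b +252.101ms=4/7b
Σ=8b of 8 (136bpm 4/4) — PASS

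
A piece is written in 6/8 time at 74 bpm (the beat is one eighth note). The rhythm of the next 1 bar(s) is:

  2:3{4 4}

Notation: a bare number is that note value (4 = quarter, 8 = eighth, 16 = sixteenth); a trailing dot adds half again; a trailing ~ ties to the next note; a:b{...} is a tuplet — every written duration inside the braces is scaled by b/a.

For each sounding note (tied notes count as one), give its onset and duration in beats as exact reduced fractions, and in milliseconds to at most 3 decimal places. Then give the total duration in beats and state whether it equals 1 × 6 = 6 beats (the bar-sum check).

1) 0.0ms=0b +2432.432ms=3b
2) 2432.432ms=3b +2432.432ms=3b
Σ=6b of 6 (74bpm 6/8) — PASS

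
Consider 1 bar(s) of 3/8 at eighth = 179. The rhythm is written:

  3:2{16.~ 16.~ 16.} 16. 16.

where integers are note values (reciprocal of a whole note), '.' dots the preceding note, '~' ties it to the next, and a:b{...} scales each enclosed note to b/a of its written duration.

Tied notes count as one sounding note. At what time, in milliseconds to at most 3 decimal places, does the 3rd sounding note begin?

1. 0.0ms @ 0 + 502.793ms (3/2)
2. 502.793ms @ 3/2 + 251.397ms (3/4)
3. 754.19ms @ 9/4 + 251.397ms (3/4)

note 3 onset = 9/4b = 754.19ms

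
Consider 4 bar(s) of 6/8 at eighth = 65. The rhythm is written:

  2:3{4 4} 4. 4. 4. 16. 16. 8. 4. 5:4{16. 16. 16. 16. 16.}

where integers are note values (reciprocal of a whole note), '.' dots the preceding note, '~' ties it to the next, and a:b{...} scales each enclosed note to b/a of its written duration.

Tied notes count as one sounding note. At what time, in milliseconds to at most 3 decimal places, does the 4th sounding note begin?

note 4 onset = 9b = 8307.692ms

1. 0.0ms @ 0 + 2769.231ms (3)
2. 2769.231ms @ 3 + 2769.231ms (3)
3. 5538.462ms @ 6 + 2769.231ms (3)
4. 8307.692ms @ 9 + 2769.231ms (3)
5. 11076.923ms @ 12 + 2769.231ms (3)
6. 13846.154ms @ 15 + 692.308ms (3/4)
7. 14538.462ms @ 63/4 + 692.308ms (3/4)
8. 15230.769ms @ 33/2 + 1384.615ms (3/2)
9. 16615.385ms @ 18 + 2769.231ms (3)
10. 19384.615ms @ 21 + 553.846ms (3/5)
11. 19938.462ms @ 108/5 + 553.846ms (3/5)
12. 20492.308ms @ 111/5 + 553.846ms (3/5)
13. 21046.154ms @ 114/5 + 553.846ms (3/5)
14. 21600.0ms @ 117/5 + 553.846ms (3/5)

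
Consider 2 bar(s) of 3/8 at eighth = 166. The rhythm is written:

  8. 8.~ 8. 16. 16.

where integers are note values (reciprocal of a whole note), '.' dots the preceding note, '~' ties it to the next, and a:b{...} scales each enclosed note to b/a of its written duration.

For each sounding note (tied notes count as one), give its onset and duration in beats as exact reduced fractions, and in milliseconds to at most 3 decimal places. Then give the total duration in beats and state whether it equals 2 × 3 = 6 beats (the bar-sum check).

1) 0.0ms=0b +542.169ms=3/2b
2) 542.169ms=3/2b +1084.337ms=3b
3) 1626.506ms=9/2b +271.084ms=3/4b
4) 1897.59ms=21/4b +271.084ms=3/4b
Σ=6b of 6 (166bpm 3/8) — PASS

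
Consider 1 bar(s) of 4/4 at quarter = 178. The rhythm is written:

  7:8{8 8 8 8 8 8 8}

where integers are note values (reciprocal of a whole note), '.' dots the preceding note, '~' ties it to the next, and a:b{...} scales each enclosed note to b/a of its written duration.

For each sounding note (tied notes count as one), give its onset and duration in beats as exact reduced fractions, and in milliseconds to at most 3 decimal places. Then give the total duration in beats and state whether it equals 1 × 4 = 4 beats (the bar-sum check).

1) 0.0ms=0b +192.616ms=4/7b
2) 192.616ms=4/7b +192.616ms=4/7b
3) 385.233ms=8/7b +192.616ms=4/7b
4) 577.849ms=12/7b +192.616ms=4/7b
5) 770.465ms=16/7b +192.616ms=4/7b
6) 963.082ms=20/7b +192.616ms=4/7b
7) 1155.698ms=24/7b +192.616ms=4/7b
Σ=4b of 4 (178bpm 4/4) — PASS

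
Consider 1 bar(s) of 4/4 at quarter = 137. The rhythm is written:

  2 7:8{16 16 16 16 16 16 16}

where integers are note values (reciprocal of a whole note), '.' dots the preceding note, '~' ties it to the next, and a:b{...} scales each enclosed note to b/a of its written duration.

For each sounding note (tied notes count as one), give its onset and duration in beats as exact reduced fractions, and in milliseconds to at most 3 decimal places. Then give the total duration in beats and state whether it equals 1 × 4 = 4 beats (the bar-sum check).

1) 0.0ms=0b +875.912ms=2b
2) 875.912ms=2b +125.13ms=2/7b
3) 1001.043ms=16/7b +125.13ms=2/7b
4) 1126.173ms=18/7b +125.13ms=2/7b
5) 1251.303ms=20/7b +125.13ms=2/7b
6) 1376.434ms=22/7b +125.13ms=2/7b
7) 1501.564ms=24/7b +125.13ms=2/7b
8) 1626.694ms=26/7b +125.13ms=2/7b
Σ=4b of 4 (137bpm 4/4) — PASS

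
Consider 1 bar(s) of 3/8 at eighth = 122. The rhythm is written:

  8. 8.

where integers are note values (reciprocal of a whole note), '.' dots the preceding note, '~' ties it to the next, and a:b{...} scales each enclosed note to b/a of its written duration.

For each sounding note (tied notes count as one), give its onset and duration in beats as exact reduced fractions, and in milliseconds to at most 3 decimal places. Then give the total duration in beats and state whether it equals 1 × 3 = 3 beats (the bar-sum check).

1) 0.0ms=0b +737.705ms=3/2b
2) 737.705ms=3/2b +737.705ms=3/2b
Σ=3b of 3 (122bpm 3/8) — PASS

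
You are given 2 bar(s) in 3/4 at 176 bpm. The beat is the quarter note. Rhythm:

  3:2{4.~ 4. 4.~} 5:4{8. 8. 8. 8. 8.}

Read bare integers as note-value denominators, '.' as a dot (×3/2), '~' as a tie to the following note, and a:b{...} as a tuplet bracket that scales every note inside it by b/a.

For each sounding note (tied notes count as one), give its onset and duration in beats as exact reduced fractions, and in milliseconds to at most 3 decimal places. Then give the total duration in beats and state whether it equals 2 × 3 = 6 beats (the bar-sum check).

1) 0.0ms=0b +681.818ms=2b
2) 681.818ms=2b +545.455ms=8/5b
3) 1227.273ms=18/5b +204.545ms=3/5b
4) 1431.818ms=21/5b +204.545ms=3/5b
5) 1636.364ms=24/5b +204.545ms=3/5b
6) 1840.909ms=27/5b +204.545ms=3/5b
Σ=6b of 6 (176bpm 3/4) — PASS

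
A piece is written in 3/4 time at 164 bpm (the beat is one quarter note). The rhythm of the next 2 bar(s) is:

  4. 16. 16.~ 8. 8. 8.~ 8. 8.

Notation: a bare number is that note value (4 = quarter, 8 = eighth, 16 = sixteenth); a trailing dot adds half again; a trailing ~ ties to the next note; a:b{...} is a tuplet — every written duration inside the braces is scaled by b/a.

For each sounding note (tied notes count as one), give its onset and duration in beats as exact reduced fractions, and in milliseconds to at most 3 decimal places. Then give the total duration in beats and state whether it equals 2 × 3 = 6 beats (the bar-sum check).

1) 0.0ms=0b +548.78ms=3/2b
2) 548.78ms=3/2b +137.195ms=3/8b
3) 685.976ms=15/8b +411.585ms=9/8b
4) 1097.561ms=3b +274.39ms=3/4b
5) 1371.951ms=15/4b +548.78ms=3/2b
6) 1920.732ms=21/4b +274.39ms=3/4b
Σ=6b of 6 (164bpm 3/4) — PASS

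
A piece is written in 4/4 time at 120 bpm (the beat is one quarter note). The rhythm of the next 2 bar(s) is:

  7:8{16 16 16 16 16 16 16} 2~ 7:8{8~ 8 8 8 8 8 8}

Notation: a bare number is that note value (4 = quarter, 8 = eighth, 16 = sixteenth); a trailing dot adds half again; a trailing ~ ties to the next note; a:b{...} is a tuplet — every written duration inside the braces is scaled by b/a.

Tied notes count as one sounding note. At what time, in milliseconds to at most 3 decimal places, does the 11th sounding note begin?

1. 0.0ms @ 0 + 142.857ms (2/7)
2. 142.857ms @ 2/7 + 142.857ms (2/7)
3. 285.714ms @ 4/7 + 142.857ms (2/7)
4. 428.571ms @ 6/7 + 142.857ms (2/7)
5. 571.429ms @ 8/7 + 142.857ms (2/7)
6. 714.286ms @ 10/7 + 142.857ms (2/7)
7. 857.143ms @ 12/7 + 142.857ms (2/7)
8. 1000.0ms @ 2 + 1571.429ms (22/7)
9. 2571.429ms @ 36/7 + 285.714ms (4/7)
10. 2857.143ms @ 40/7 + 285.714ms (4/7)
11. 3142.857ms @ 44/7 + 285.714ms (4/7)
12. 3428.571ms @ 48/7 + 285.714ms (4/7)
13. 3714.286ms @ 52/7 + 285.714ms (4/7)

note 11 onset = 44/7b = 3142.857ms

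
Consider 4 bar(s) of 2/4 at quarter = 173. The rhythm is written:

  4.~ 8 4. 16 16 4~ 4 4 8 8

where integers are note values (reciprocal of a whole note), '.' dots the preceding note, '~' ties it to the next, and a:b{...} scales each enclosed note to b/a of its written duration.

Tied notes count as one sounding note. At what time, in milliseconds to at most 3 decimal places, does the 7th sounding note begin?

1. 0.0ms @ 0 + 693.642ms (2)
2. 693.642ms @ 2 + 520.231ms (3/2)
3. 1213.873ms @ 7/2 + 86.705ms (1/4)
4. 1300.578ms @ 15/4 + 86.705ms (1/4)
5. 1387.283ms @ 4 + 693.642ms (2)
6. 2080.925ms @ 6 + 346.821ms (1)
7. 2427.746ms @ 7 + 173.41ms (1/2)
8. 2601.156ms @ 15/2 + 173.41ms (1/2)

note 7 onset = 7b = 2427.746ms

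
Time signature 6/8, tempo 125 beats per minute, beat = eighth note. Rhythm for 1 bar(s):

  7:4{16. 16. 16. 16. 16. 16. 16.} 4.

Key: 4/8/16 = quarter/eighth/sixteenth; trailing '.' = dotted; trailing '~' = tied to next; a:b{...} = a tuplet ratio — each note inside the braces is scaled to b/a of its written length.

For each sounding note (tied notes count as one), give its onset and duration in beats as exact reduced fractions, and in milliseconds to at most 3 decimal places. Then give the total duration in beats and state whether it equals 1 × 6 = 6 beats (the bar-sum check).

1) 0.0ms=0b +205.714ms=3/7b
2) 205.714ms=3/7b +205.714ms=3/7b
3) 411.429ms=6/7b +205.714ms=3/7b
4) 617.143ms=9/7b +205.714ms=3/7b
5) 822.857ms=12/7b +205.714ms=3/7b
6) 1028.571ms=15/7b +205.714ms=3/7b
7) 1234.286ms=18/7b +205.714ms=3/7b
8) 1440.0ms=3b +1440.0ms=3b
Σ=6b of 6 (125bpm 6/8) — PASS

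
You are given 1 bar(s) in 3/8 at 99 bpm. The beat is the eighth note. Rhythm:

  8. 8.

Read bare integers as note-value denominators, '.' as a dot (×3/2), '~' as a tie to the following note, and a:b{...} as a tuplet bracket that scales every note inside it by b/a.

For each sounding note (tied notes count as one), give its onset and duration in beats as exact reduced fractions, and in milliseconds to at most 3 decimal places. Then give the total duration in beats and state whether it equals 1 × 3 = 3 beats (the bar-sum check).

1) 0.0ms=0b +909.091ms=3/2b
2) 909.091ms=3/2b +909.091ms=3/2b
Σ=3b of 3 (99bpm 3/8) — PASS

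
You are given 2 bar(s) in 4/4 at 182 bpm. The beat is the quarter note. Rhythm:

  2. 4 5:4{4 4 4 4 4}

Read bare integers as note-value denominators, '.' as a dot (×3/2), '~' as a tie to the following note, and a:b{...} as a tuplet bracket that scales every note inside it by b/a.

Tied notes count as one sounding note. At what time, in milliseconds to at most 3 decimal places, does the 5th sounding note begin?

1. 0.0ms @ 0 + 989.011ms (3)
2. 989.011ms @ 3 + 329.67ms (1)
3. 1318.681ms @ 4 + 263.736ms (4/5)
4. 1582.418ms @ 24/5 + 263.736ms (4/5)
5. 1846.154ms @ 28/5 + 263.736ms (4/5)
6. 2109.89ms @ 32/5 + 263.736ms (4/5)
7. 2373.626ms @ 36/5 + 263.736ms (4/5)

note 5 onset = 28/5b = 1846.154ms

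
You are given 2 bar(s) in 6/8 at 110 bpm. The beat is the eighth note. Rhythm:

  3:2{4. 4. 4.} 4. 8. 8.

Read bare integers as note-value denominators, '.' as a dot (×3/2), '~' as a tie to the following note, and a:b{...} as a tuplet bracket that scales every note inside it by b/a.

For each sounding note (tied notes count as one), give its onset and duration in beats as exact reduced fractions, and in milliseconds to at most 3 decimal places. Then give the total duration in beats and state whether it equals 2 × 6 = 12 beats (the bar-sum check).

1) 0.0ms=0b +1090.909ms=2b
2) 1090.909ms=2b +1090.909ms=2b
3) 2181.818ms=4b +1090.909ms=2b
4) 3272.727ms=6b +1636.364ms=3b
5) 4909.091ms=9b +818.182ms=3/2b
6) 5727.273ms=21/2b +818.182ms=3/2b
Σ=12b of 12 (110bpm 6/8) — PASS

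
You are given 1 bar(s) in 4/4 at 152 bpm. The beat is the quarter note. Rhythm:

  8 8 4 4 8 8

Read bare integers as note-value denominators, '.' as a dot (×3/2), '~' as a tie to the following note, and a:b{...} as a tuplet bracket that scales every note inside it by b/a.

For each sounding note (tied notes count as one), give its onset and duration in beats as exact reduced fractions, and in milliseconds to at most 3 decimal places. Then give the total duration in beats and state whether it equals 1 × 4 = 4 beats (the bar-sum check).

1) 0.0ms=0b +197.368ms=1/2b
2) 197.368ms=1/2b +197.368ms=1/2b
3) 394.737ms=1b +394.737ms=1b
4) 789.474ms=2b +394.737ms=1b
5) 1184.211ms=3b +197.368ms=1/2b
6) 1381.579ms=7/2b +197.368ms=1/2b
Σ=4b of 4 (152bpm 4/4) — PASS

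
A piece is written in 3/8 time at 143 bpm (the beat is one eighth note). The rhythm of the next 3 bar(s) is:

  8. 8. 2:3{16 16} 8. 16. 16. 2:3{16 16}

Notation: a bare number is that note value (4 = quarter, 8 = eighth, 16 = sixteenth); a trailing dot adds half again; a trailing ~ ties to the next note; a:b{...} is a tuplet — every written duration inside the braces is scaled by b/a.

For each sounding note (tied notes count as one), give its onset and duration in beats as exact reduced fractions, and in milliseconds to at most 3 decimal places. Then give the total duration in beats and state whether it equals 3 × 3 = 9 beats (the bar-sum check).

1) 0.0ms=0b +629.371ms=3/2b
2) 629.371ms=3/2b +629.371ms=3/2b
3) 1258.741ms=3b +314.685ms=3/4b
4) 1573.427ms=15/4b +314.685ms=3/4b
5) 1888.112ms=9/2b +629.371ms=3/2b
6) 2517.483ms=6b +314.685ms=3/4b
7) 2832.168ms=27/4b +314.685ms=3/4b
8) 3146.853ms=15/2b +314.685ms=3/4b
9) 3461.538ms=33/4b +314.685ms=3/4b
Σ=9b of 9 (143bpm 3/8) — PASS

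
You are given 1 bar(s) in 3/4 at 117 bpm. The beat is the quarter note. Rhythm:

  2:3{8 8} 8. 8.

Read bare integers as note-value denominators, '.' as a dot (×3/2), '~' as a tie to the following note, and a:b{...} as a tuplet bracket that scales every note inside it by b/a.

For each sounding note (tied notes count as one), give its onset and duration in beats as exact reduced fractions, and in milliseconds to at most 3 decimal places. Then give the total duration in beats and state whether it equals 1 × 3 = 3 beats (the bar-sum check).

1) 0.0ms=0b +384.615ms=3/4b
2) 384.615ms=3/4b +384.615ms=3/4b
3) 769.231ms=3/2b +384.615ms=3/4b
4) 1153.846ms=9/4b +384.615ms=3/4b
Σ=3b of 3 (117bpm 3/4) — PASS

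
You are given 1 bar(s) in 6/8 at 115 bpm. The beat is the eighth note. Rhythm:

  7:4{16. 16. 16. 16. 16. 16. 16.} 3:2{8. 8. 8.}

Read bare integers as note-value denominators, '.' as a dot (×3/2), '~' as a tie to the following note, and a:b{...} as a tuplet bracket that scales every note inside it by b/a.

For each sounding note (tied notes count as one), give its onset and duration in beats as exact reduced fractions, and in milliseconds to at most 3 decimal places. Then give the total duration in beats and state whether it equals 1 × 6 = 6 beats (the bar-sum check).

1) 0.0ms=0b +223.602ms=3/7b
2) 223.602ms=3/7b +223.602ms=3/7b
3) 447.205ms=6/7b +223.602ms=3/7b
4) 670.807ms=9/7b +223.602ms=3/7b
5) 894.41ms=12/7b +223.602ms=3/7b
6) 1118.012ms=15/7b +223.602ms=3/7b
7) 1341.615ms=18/7b +223.602ms=3/7b
8) 1565.217ms=3b +521.739ms=1b
9) 2086.957ms=4b +521.739ms=1b
10) 2608.696ms=5b +521.739ms=1b
Σ=6b of 6 (115bpm 6/8) — PASS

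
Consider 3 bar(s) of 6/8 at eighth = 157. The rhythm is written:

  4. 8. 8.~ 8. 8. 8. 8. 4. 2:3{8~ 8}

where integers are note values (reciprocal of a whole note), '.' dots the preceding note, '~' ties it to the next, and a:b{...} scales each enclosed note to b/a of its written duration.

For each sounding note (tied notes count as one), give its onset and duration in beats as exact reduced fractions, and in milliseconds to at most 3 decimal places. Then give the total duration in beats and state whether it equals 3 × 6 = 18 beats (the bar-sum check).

1) 0.0ms=0b +1146.497ms=3b
2) 1146.497ms=3b +573.248ms=3/2b
3) 1719.745ms=9/2b +1146.497ms=3b
4) 2866.242ms=15/2b +573.248ms=3/2b
5) 3439.49ms=9b +573.248ms=3/2b
6) 4012.739ms=21/2b +573.248ms=3/2b
7) 4585.987ms=12b +1146.497ms=3b
8) 5732.484ms=15b +1146.497ms=3b
Σ=18b of 18 (157bpm 6/8) — PASS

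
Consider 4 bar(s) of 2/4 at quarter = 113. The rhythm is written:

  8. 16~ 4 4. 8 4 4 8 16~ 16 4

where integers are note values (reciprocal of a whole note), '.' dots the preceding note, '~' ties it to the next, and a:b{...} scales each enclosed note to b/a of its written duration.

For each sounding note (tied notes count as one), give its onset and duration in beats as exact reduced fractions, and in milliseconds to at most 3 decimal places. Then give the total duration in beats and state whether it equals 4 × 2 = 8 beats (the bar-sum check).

1) 0.0ms=0b +398.23ms=3/4b
2) 398.23ms=3/4b +663.717ms=5/4b
3) 1061.947ms=2b +796.46ms=3/2b
4) 1858.407ms=7/2b +265.487ms=1/2b
5) 2123.894ms=4b +530.973ms=1b
6) 2654.867ms=5b +530.973ms=1b
7) 3185.841ms=6b +265.487ms=1/2b
8) 3451.327ms=13/2b +265.487ms=1/2b
9) 3716.814ms=7b +530.973ms=1b
Σ=8b of 8 (113bpm 2/4) — PASS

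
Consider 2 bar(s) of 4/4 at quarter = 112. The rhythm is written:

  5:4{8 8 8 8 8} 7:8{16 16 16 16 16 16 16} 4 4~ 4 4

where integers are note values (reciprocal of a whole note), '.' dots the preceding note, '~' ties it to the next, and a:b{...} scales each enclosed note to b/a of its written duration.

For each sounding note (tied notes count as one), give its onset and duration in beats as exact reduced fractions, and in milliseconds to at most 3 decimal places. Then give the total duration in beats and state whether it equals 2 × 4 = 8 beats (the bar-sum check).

1) 0.0ms=0b +214.286ms=2/5b
2) 214.286ms=2/5b +214.286ms=2/5b
3) 428.571ms=4/5b +214.286ms=2/5b
4) 642.857ms=6/5b +214.286ms=2/5b
5) 857.143ms=8/5b +214.286ms=2/5b
6) 1071.429ms=2b +153.061ms=2/7b
7) 1224.49ms=16/7b +153.061ms=2/7b
8) 1377.551ms=18/7b +153.061ms=2/7b
9) 1530.612ms=20/7b +153.061ms=2/7b
10) 1683.673ms=22/7b +153.061ms=2/7b
11) 1836.735ms=24/7b +153.061ms=2/7b
12) 1989.796ms=26/7b +153.061ms=2/7b
13) 2142.857ms=4b +535.714ms=1b
14) 2678.571ms=5b +1071.429ms=2b
15) 3750.0ms=7b +535.714ms=1b
Σ=8b of 8 (112bpm 4/4) — PASS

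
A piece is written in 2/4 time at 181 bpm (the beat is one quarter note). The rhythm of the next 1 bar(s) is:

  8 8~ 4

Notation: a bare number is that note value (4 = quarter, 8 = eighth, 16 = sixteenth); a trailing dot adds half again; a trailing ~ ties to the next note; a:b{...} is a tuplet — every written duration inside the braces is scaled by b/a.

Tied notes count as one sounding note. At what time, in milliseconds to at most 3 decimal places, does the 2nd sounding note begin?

1. 0.0ms @ 0 + 165.746ms (1/2)
2. 165.746ms @ 1/2 + 497.238ms (3/2)

note 2 onset = 1/2b = 165.746ms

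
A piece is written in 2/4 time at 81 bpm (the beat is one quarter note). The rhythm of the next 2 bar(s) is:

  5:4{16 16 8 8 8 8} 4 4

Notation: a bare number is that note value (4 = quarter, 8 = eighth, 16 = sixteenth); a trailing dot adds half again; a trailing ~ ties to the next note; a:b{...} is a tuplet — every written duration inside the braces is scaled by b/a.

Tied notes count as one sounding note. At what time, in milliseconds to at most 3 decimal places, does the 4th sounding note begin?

note 4 onset = 4/5b = 592.593ms

1. 0.0ms @ 0 + 148.148ms (1/5)
2. 148.148ms @ 1/5 + 148.148ms (1/5)
3. 296.296ms @ 2/5 + 296.296ms (2/5)
4. 592.593ms @ 4/5 + 296.296ms (2/5)
5. 888.889ms @ 6/5 + 296.296ms (2/5)
6. 1185.185ms @ 8/5 + 296.296ms (2/5)
7. 1481.481ms @ 2 + 740.741ms (1)
8. 2222.222ms @ 3 + 740.741ms (1)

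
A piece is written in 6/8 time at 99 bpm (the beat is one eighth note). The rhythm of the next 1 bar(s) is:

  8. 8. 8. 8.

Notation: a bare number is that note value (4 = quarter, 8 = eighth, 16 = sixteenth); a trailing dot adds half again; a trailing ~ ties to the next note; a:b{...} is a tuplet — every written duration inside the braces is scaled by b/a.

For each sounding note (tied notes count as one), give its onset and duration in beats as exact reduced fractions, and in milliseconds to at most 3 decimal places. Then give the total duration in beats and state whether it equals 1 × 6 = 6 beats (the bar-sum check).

1) 0.0ms=0b +909.091ms=3/2b
2) 909.091ms=3/2b +909.091ms=3/2b
3) 1818.182ms=3b +909.091ms=3/2b
4) 2727.273ms=9/2b +909.091ms=3/2b
Σ=6b of 6 (99bpm 6/8) — PASS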